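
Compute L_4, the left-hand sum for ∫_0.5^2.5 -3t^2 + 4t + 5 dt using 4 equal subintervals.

Δt = (2.5 − 0.5)/4 = 0.5.
Left endpoints: 0.5, 1, 1.5, 2.
f(0.5) = 6.25, f(1) = 6, f(1.5) = 4.25, f(2) = 1.
Sum = Δt · [f(0.5) + f(1) + f(1.5) + f(2)].
Sum = 8.75.

8.75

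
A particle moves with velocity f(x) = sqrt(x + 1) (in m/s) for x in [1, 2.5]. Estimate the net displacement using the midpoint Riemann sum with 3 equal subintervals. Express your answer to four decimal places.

Δx = (2.5 − 1)/3 = 0.5.
Midpoints: 1.25, 1.75, 2.25.
f(1.25) ≈ 1.5000, f(1.75) ≈ 1.6583, f(2.25) ≈ 1.8028.
Sum = Δx · [f(1.25) + f(1.75) + f(2.25)].
Sum ≈ 2.4805.

2.4805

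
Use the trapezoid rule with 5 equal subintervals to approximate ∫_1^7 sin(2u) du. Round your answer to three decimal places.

Δu = (7 − 1)/5 = 1.2.
f(1) ≈ 0.909, f(2.2) ≈ -0.952, f(3.4) ≈ 0.494, f(4.6) ≈ 0.223, f(5.8) ≈ -0.823, f(7) ≈ 0.991.
T_5 = (Δu/2)·[f(u_0) + 2f(u_1) + ... + 2f(u_{4}) + f(u_5)].
Sum ≈ -0.129.

-0.129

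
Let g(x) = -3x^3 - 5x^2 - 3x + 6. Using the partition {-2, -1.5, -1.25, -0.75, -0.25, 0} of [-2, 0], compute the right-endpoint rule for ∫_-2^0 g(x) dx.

14.73046875

Subinterval widths: 0.5, 0.25, 0.5, 0.5, 0.25.
Right endpoints: -1.5, -1.25, -0.75, -0.25, 0.
g(-1.5) = 9.375, g(-1.25) = 7.796875, g(-0.75) = 6.703125, g(-0.25) = 6.484375, g(0) = 6.
Sum = Σ Δx_i · g(x_i).
Sum = 14.73046875.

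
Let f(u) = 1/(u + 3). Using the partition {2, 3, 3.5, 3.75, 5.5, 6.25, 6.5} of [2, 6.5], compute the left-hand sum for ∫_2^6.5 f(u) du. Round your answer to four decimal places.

Subinterval widths: 1, 0.5, 0.25, 1.75, 0.75, 0.25.
Left endpoints: 2, 3, 3.5, 3.75, 5.5, 6.25.
f(2) = 0.2, f(3) = 1/6, f(3.5) = 2/13, f(3.75) = 4/27, f(5.5) = 2/17, f(6.25) = 4/37.
Sum = Σ Δu_i · f(u_i).
Sum ≈ 0.6963.

0.6963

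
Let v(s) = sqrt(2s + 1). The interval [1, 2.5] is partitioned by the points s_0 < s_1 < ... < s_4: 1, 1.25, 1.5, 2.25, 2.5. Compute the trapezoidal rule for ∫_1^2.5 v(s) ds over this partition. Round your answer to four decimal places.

Subinterval widths: 0.25, 0.25, 0.75, 0.25.
v(1) ≈ 1.7321, v(1.25) ≈ 1.8708, v(1.5) ≈ 2.0000, v(2.25) ≈ 2.3452, v(2.5) ≈ 2.4495.
On each subinterval the trapezoid contributes (Δs_i/2)·[v(s_{i-1}) + v(s_i)].
Sum ≈ 3.1630.

3.1630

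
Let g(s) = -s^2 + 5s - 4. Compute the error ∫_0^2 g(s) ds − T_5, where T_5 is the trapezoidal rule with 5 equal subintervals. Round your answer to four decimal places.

0.0533

Exact integral: ∫_0^2 g(s) ds ≈ -0.666667.
T_5 = -0.72.
Error ≈ -0.666667 − (-0.72) ≈ 0.0533.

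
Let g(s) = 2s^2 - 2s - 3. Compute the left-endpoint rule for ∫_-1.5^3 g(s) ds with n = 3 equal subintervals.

0

Δs = (3 − (-1.5))/3 = 1.5.
Left endpoints: -1.5, 0, 1.5.
g(-1.5) = 4.5, g(0) = -3, g(1.5) = -1.5.
Sum = Δs · [g(-1.5) + g(0) + g(1.5)].
Sum = 0.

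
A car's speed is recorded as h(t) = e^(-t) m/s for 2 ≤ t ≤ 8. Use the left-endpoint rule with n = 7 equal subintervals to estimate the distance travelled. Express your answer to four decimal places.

Δt = (8 − 2)/7 = 6/7.
Left endpoints: 2, 20/7, 26/7, 32/7, 38/7, 44/7, 50/7.
h(2) ≈ 0.1353, h(20/7) ≈ 0.0574, h(26/7) ≈ 0.0244, h(32/7) ≈ 0.0103, h(38/7) ≈ 0.0044, h(44/7) ≈ 0.0019, h(50/7) ≈ 0.0008.
Sum = Δt · [h(2) + h(20/7) + h(26/7) + ...].
Sum ≈ 0.2010.

0.2010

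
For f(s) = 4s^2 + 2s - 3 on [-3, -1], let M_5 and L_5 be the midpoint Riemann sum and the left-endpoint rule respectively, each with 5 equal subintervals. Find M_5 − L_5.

-5.92

M_5 = 20.56.
L_5 = 26.48.
M_5 − L_5 = -5.92.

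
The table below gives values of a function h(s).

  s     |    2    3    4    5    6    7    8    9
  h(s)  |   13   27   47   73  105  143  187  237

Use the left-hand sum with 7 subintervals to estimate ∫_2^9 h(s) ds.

Δs = 1.
Sum = 1·[13 + 27 + 47 + 73 + 105 + 143 + 187] = 595.

595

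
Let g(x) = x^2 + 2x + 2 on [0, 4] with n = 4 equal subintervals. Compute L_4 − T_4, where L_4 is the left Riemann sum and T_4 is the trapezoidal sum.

-12

L_4 = 34.
T_4 = 46.
L_4 − T_4 = -12.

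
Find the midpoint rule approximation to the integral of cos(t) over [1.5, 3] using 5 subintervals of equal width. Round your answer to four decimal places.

Δt = (3 − 1.5)/5 = 0.3.
Midpoints: 1.65, 1.95, 2.25, 2.55, 2.85.
f(1.65) ≈ -0.0791, f(1.95) ≈ -0.3702, f(2.25) ≈ -0.6282, f(2.55) ≈ -0.8301, f(2.85) ≈ -0.9578.
Sum = Δt · [f(1.65) + f(1.95) + f(2.25) + f(2.55) + f(2.85)].
Sum ≈ -0.8596.

-0.8596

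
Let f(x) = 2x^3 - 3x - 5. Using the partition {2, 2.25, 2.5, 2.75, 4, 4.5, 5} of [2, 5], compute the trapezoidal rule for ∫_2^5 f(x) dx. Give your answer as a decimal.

265.828125

Subinterval widths: 0.25, 0.25, 0.25, 1.25, 0.5, 0.5.
f(2) = 5, f(2.25) = 11.03125, f(2.5) = 18.75, f(2.75) = 28.34375, f(4) = 111, f(4.5) = 163.75, f(5) = 230.
On each subinterval the trapezoid contributes (Δx_i/2)·[f(x_{i-1}) + f(x_i)].
Sum = 265.828125.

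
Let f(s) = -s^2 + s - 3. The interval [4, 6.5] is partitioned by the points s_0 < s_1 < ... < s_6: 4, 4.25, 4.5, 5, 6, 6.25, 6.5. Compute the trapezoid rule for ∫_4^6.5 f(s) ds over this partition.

-64.78125

Subinterval widths: 0.25, 0.25, 0.5, 1, 0.25, 0.25.
f(4) = -15, f(4.25) = -16.8125, f(4.5) = -18.75, f(5) = -23, f(6) = -33, f(6.25) = -35.8125, f(6.5) = -38.75.
On each subinterval the trapezoid contributes (Δs_i/2)·[f(s_{i-1}) + f(s_i)].
Sum = -64.78125.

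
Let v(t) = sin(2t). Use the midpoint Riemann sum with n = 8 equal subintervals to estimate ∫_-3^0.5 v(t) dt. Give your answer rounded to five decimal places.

0.21678

Δt = (0.5 − (-3))/8 = 0.4375.
Midpoints: -2.78125, -2.34375, -1.90625, -1.46875, -1.03125, -0.59375, -0.15625, 0.28125.
v(-2.78125) ≈ 0.65990, v(-2.34375) ≈ 0.99969, v(-1.90625) ≈ 0.62170, v(-1.46875) ≈ -0.20268, v(-1.03125) ≈ -0.88153, v(-0.59375) ≈ -0.92744, v(-0.15625) ≈ -0.30744, v(0.28125) ≈ 0.53330.
Sum = Δt · [v(-2.78125) + v(-2.34375) + v(-1.90625) + ...].
Sum ≈ 0.21678.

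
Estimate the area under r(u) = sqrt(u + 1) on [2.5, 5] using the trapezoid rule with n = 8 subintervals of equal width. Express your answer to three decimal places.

5.432

Δu = (5 − 2.5)/8 = 0.3125.
r(2.5) ≈ 1.871, r(2.8125) ≈ 1.953, r(3.125) ≈ 2.031, r(3.4375) ≈ 2.107, r(3.75) ≈ 2.179, r(4.0625) ≈ 2.250, r(4.375) ≈ 2.318, r(4.6875) ≈ 2.385, r(5) ≈ 2.449.
T_8 = (Δu/2)·[r(u_0) + 2r(u_1) + ... + 2r(u_{7}) + r(u_8)].
Sum ≈ 5.432.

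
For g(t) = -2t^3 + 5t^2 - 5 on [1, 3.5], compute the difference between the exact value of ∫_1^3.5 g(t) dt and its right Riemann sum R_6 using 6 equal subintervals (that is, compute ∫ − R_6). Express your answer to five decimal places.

6.34404

Exact integral: ∫_1^3.5 g(t) dt ≈ -17.2395833.
R_6 ≈ -23.5836227.
Error ≈ -17.2395833 − (-23.5836227) ≈ 6.34404.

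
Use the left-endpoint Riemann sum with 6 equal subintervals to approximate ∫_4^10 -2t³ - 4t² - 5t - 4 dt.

Δt = (10 − 4)/6 = 1.
Left endpoints: 4, 5, 6, 7, 8, 9.
f(4) = -216, f(5) = -379, f(6) = -610, f(7) = -921, f(8) = -1324, f(9) = -1831.
Sum = Δt · [f(4) + f(5) + f(6) + ...].
Sum = -5281.

-5281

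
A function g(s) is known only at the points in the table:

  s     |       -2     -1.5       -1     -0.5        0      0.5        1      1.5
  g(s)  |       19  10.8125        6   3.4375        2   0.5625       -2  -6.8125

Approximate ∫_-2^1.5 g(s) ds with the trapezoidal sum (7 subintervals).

13.453125

Δs = 0.5.
T_7 = (0.5/2)·[19 + 2·10.8125 + 2·6 + 2·3.4375 + 2·2 + 2·0.5625 + 2·(-2) + (-6.8125)] = 13.453125.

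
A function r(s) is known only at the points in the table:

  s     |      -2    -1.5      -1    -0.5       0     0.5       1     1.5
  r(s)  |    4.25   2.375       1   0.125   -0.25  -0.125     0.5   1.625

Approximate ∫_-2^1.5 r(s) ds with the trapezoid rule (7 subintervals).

Δs = 0.5.
T_7 = (0.5/2)·[4.25 + 2·2.375 + 2·1 + 2·0.125 + 2·(-0.25) + 2·(-0.125) + 2·0.5 + 1.625] = 3.28125.

3.28125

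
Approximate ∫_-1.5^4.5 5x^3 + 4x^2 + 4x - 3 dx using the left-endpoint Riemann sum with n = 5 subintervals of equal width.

347.31

Δx = (4.5 − (-1.5))/5 = 1.2.
Left endpoints: -1.5, -0.3, 0.9, 2.1, 3.3.
f(-1.5) = -16.875, f(-0.3) = -3.975, f(0.9) = 7.485, f(2.1) = 69.345, f(3.3) = 233.445.
Sum = Δx · [f(-1.5) + f(-0.3) + f(0.9) + f(2.1) + f(3.3)].
Sum = 347.31.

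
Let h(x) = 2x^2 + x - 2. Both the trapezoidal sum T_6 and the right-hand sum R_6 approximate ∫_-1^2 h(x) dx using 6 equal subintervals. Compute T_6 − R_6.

-2.25

T_6 = 1.75.
R_6 = 4.
T_6 − R_6 = -2.25.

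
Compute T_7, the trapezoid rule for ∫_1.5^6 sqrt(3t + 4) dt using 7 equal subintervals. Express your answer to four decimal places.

17.4172

Δt = (6 − 1.5)/7 = 9/14.
f(1.5) ≈ 2.9155, f(15/7) ≈ 3.2293, f(39/14) ≈ 3.5153, f(24/7) ≈ 3.7796, f(57/14) ≈ 4.0267, f(33/7) ≈ 4.2594, f(75/14) ≈ 4.4801, f(6) ≈ 4.6904.
T_7 = (Δt/2)·[f(t_0) + 2f(t_1) + ... + 2f(t_{6}) + f(t_7)].
Sum ≈ 17.4172.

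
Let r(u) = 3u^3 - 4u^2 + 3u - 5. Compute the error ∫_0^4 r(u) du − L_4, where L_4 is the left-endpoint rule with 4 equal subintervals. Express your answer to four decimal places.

Exact integral: ∫_0^4 r(u) du ≈ 110.666667.
L_4 = 50.
Error ≈ 110.666667 − 50 ≈ 60.6667.

60.6667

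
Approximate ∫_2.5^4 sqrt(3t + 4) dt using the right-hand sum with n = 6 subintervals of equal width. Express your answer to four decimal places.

5.6317

Δt = (4 − 2.5)/6 = 0.25.
Right endpoints: 2.75, 3, 3.25, 3.5, 3.75, 4.
f(2.75) ≈ 3.5000, f(3) ≈ 3.6056, f(3.25) ≈ 3.7081, f(3.5) ≈ 3.8079, f(3.75) ≈ 3.9051, f(4) ≈ 4.0000.
Sum = Δt · [f(2.75) + f(3) + f(3.25) + ...].
Sum ≈ 5.6317.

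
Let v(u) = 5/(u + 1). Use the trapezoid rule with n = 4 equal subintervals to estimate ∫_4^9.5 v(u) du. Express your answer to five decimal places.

Δu = (9.5 − 4)/4 = 1.375.
v(4) = 1, v(5.375) = 40/51, v(6.75) = 20/31, v(8.125) = 40/73, v(9.5) = 10/21.
T_4 = (Δu/2)·[v(u_0) + 2v(u_1) + 2v(u_2) + 2v(u_3) + v(u_4)].
Sum ≈ 3.73383.

3.73383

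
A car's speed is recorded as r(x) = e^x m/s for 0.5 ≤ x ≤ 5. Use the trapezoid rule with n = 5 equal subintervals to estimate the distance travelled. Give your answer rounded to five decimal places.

156.53983

Δx = (5 − 0.5)/5 = 0.9.
r(0.5) ≈ 1.64872, r(1.4) ≈ 4.05520, r(2.3) ≈ 9.97418, r(3.2) ≈ 24.53253, r(4.1) ≈ 60.34029, r(5) ≈ 148.41316.
T_5 = (Δx/2)·[r(x_0) + 2r(x_1) + ... + 2r(x_{4}) + r(x_5)].
Sum ≈ 156.53983.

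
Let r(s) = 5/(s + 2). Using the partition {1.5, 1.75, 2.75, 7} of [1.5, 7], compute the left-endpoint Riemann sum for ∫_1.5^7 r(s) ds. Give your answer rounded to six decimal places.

Subinterval widths: 0.25, 1, 4.25.
Left endpoints: 1.5, 1.75, 2.75.
r(1.5) = 10/7, r(1.75) = 4/3, r(2.75) = 20/19.
Sum = Σ Δs_i · r(s_i).
Sum ≈ 6.164160.

6.164160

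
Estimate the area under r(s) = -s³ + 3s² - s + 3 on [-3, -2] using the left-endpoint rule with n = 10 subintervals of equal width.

Δs = (-2 − (-3))/10 = 0.1.
Left endpoints: -3, -2.9, -2.8, -2.7, -2.6, -2.5, -2.4, -2.3, -2.2, -2.1.
r(-3) = 60, r(-2.9) = 55.519, r(-2.8) = 51.272, r(-2.7) = 47.253, r(-2.6) = 43.456, r(-2.5) = 39.875, r(-2.4) = 36.504, r(-2.3) = 33.337, r(-2.2) = 30.368, r(-2.1) = 27.591.
Sum = Δs · [r(-3) + r(-2.9) + r(-2.8) + ...].
Sum = 42.5175.

42.5175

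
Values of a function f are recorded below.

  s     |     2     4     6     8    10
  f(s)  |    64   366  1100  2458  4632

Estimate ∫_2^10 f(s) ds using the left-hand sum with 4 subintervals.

Δs = 2.
Sum = 2·[64 + 366 + 1100 + 2458] = 7976.

7976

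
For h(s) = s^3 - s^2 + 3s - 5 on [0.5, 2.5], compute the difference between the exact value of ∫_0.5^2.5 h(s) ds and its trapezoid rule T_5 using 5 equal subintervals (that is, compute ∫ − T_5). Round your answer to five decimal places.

Exact integral: ∫_0.5^2.5 h(s) ds ≈ 3.5833333.
T_5 = 3.77.
Error ≈ 3.5833333 − 3.77 ≈ -0.18667.

-0.18667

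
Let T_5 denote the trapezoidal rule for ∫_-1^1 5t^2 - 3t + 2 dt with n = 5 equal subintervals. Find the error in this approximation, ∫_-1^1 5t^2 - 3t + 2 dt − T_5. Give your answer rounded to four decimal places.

-0.2667

Exact integral: ∫_-1^1 f(t) dt ≈ 7.333333.
T_5 = 7.6.
Error ≈ 7.333333 − 7.6 ≈ -0.2667.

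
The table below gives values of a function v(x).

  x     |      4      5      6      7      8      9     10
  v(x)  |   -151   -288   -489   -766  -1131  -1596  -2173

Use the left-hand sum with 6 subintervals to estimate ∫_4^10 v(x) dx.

Δx = 1.
Sum = 1·[(-151) + (-288) + (-489) + (-766) + (-1131) + (-1596)] = -4421.

-4421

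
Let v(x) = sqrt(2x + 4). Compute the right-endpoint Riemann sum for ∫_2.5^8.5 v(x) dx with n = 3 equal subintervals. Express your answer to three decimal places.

24.622

Δx = (8.5 − 2.5)/3 = 2.
Right endpoints: 4.5, 6.5, 8.5.
v(4.5) ≈ 3.606, v(6.5) ≈ 4.123, v(8.5) ≈ 4.583.
Sum = Δx · [v(4.5) + v(6.5) + v(8.5)].
Sum ≈ 24.622.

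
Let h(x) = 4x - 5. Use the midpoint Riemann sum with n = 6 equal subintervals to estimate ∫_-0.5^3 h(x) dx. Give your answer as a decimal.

Δx = (3 − (-0.5))/6 = 7/12.
Midpoints: -5/24, 0.375, 23/24, 37/24, 2.125, 65/24.
h(-5/24) = -35/6, h(0.375) = -3.5, h(23/24) = -7/6, h(37/24) = 7/6, h(2.125) = 3.5, h(65/24) = 35/6.
Sum = Δx · [h(-5/24) + h(0.375) + h(23/24) + ...].
Sum = 0.

0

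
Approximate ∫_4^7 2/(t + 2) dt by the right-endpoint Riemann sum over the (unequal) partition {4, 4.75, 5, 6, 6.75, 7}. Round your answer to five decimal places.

Subinterval widths: 0.75, 0.25, 1, 0.75, 0.25.
Right endpoints: 4.75, 5, 6, 6.75, 7.
f(4.75) = 8/27, f(5) = 2/7, f(6) = 0.25, f(6.75) = 8/35, f(7) = 2/9.
Sum = Σ Δt_i · f(t_i).
Sum ≈ 0.77063.

0.77063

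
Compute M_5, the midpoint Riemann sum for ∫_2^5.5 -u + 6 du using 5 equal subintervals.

7.875

Δu = (5.5 − 2)/5 = 0.7.
Midpoints: 2.35, 3.05, 3.75, 4.45, 5.15.
f(2.35) = 3.65, f(3.05) = 2.95, f(3.75) = 2.25, f(4.45) = 1.55, f(5.15) = 0.85.
Sum = Δu · [f(2.35) + f(3.05) + f(3.75) + f(4.45) + f(5.15)].
Sum = 7.875.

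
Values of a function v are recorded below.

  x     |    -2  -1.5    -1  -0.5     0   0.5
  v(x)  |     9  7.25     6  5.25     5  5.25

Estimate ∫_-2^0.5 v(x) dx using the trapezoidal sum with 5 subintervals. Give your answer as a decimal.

15.3125

Δx = 0.5.
T_5 = (0.5/2)·[9 + 2·7.25 + 2·6 + 2·5.25 + 2·5 + 5.25] = 15.3125.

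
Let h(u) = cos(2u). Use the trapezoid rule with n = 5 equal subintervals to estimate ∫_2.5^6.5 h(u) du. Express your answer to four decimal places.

Δu = (6.5 − 2.5)/5 = 0.8.
h(2.5) ≈ 0.2837, h(3.3) ≈ 0.9502, h(4.1) ≈ -0.3392, h(4.9) ≈ -0.9304, h(5.7) ≈ 0.3935, h(6.5) ≈ 0.9074.
T_5 = (Δu/2)·[h(u_0) + 2h(u_1) + ... + 2h(u_{4}) + h(u_5)].
Sum ≈ 0.5358.

0.5358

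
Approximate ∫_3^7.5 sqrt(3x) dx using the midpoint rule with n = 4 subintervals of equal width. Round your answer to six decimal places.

17.726703

Δx = (7.5 − 3)/4 = 1.125.
Midpoints: 3.5625, 4.6875, 5.8125, 6.9375.
f(3.5625) ≈ 3.269174, f(4.6875) ≈ 3.750000, f(5.8125) ≈ 4.175823, f(6.9375) ≈ 4.562072.
Sum = Δx · [f(3.5625) + f(4.6875) + f(5.8125) + f(6.9375)].
Sum ≈ 17.726703.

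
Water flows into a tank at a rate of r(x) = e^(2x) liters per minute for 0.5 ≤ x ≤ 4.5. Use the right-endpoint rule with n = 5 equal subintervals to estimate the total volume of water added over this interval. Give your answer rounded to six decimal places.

Δx = (4.5 − 0.5)/5 = 0.8.
Right endpoints: 1.3, 2.1, 2.9, 3.7, 4.5.
r(1.3) ≈ 13.463738, r(2.1) ≈ 66.686331, r(2.9) ≈ 330.299560, r(3.7) ≈ 1635.984430, r(4.5) ≈ 8103.083928.
Sum = Δx · [r(1.3) + r(2.1) + r(2.9) + r(3.7) + r(4.5)].
Sum ≈ 8119.614389.

8119.614389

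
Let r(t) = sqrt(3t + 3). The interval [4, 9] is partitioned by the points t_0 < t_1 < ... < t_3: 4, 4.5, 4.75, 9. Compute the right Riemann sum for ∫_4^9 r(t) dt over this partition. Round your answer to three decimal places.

Subinterval widths: 0.5, 0.25, 4.25.
Right endpoints: 4.5, 4.75, 9.
r(4.5) ≈ 4.062, r(4.75) ≈ 4.153, r(9) ≈ 5.477.
Sum = Σ Δt_i · r(t_i).
Sum ≈ 26.348.

26.348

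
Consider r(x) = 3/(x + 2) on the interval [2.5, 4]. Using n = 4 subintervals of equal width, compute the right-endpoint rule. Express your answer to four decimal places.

0.8326

Δx = (4 − 2.5)/4 = 0.375.
Right endpoints: 2.875, 3.25, 3.625, 4.
r(2.875) = 8/13, r(3.25) = 4/7, r(3.625) = 8/15, r(4) = 0.5.
Sum = Δx · [r(2.875) + r(3.25) + r(3.625) + r(4)].
Sum ≈ 0.8326.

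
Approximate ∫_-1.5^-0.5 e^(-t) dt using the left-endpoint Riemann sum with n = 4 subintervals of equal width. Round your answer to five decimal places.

3.20183

Δt = (-0.5 − (-1.5))/4 = 0.25.
Left endpoints: -1.5, -1.25, -1, -0.75.
f(-1.5) ≈ 4.48169, f(-1.25) ≈ 3.49034, f(-1) ≈ 2.71828, f(-0.75) ≈ 2.11700.
Sum = Δt · [f(-1.5) + f(-1.25) + f(-1) + f(-0.75)].
Sum ≈ 3.20183.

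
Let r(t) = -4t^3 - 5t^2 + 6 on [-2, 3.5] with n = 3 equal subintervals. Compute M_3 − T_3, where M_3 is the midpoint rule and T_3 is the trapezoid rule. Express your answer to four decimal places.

M_3 ≈ -164.287037.
T_3 ≈ -228.988426.
M_3 − T_3 ≈ 64.7014.

64.7014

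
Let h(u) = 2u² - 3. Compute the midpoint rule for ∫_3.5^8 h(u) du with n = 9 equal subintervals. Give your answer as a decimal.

Δu = (8 − 3.5)/9 = 0.5.
Midpoints: 3.75, 4.25, 4.75, 5.25, 5.75, 6.25, 6.75, 7.25, 7.75.
h(3.75) = 25.125, h(4.25) = 33.125, h(4.75) = 42.125, h(5.25) = 52.125, h(5.75) = 63.125, h(6.25) = 75.125, h(6.75) = 88.125, h(7.25) = 102.125, h(7.75) = 117.125.
Sum = Δu · [h(3.75) + h(4.25) + h(4.75) + ...].
Sum = 299.0625.

299.0625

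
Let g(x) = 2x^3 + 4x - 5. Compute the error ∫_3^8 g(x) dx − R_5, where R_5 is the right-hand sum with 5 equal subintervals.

Exact integral: ∫_3^8 g(x) dx = 2092.5.
R_5 = 2615.
Error = 2092.5 − 2615 = -522.5.

-522.5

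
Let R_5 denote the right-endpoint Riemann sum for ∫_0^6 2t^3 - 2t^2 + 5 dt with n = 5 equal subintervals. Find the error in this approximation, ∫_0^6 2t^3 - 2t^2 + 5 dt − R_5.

Exact integral: ∫_0^6 f(t) dt = 534.
R_5 = 773.04.
Error = 534 − 773.04 = -239.04.

-239.04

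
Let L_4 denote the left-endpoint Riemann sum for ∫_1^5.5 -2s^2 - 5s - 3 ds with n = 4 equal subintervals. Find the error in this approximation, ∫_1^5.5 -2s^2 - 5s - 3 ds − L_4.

-43.6640625

Exact integral: ∫_1^5.5 f(s) ds = -196.875.
L_4 = -153.2109375.
Error = -196.875 − (-153.2109375) = -43.6640625.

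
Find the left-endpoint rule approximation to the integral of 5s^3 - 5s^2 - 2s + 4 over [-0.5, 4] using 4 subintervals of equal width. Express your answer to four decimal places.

Δs = (4 − (-0.5))/4 = 1.125.
Left endpoints: -0.5, 0.625, 1.75, 2.875.
f(-0.5) = 3.125, f(0.625) = 1033/512, f(1.75) = 11.984375, f(2.875) = 38779/512.
Sum = Δs · [f(-0.5) + f(0.625) + f(1.75) + f(2.875)].
Sum ≈ 104.4756.

104.4756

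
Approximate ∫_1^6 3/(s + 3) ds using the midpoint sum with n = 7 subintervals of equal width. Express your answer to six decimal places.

Δs = (6 − 1)/7 = 5/7.
Midpoints: 19/14, 29/14, 39/14, 3.5, 59/14, 69/14, 79/14.
f(19/14) = 42/61, f(29/14) = 42/71, f(39/14) = 14/27, f(3.5) = 6/13, f(59/14) = 42/101, f(69/14) = 14/37, f(79/14) = 42/121.
Sum = Δs · [f(19/14) + f(29/14) + f(39/14) + ...].
Sum ≈ 2.429613.

2.429613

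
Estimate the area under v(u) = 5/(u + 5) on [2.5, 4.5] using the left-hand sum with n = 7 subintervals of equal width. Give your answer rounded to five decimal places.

1.20222

Δu = (4.5 − 2.5)/7 = 2/7.
Left endpoints: 2.5, 39/14, 43/14, 47/14, 51/14, 55/14, 59/14.
v(2.5) = 2/3, v(39/14) = 70/109, v(43/14) = 70/113, v(47/14) = 70/117, v(51/14) = 70/121, v(55/14) = 0.56, v(59/14) = 70/129.
Sum = Δu · [v(2.5) + v(39/14) + v(43/14) + ...].
Sum ≈ 1.20222.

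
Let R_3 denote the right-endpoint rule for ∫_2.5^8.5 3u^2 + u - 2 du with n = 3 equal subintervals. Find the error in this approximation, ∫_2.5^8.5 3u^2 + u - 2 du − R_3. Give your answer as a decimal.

-216

Exact integral: ∫_2.5^8.5 f(u) du = 619.5.
R_3 = 835.5.
Error = 619.5 − 835.5 = -216.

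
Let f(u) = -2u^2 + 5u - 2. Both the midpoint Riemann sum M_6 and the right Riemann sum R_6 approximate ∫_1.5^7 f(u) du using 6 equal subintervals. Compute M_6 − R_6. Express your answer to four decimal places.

32.5608

M_6 ≈ -119.771412.
R_6 ≈ -152.332176.
M_6 − R_6 ≈ 32.5608.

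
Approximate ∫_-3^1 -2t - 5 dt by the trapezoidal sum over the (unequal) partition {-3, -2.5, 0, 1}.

Subinterval widths: 0.5, 2.5, 1.
f(-3) = 1, f(-2.5) = 0, f(0) = -5, f(1) = -7.
On each subinterval the trapezoid contributes (Δt_i/2)·[f(t_{i-1}) + f(t_i)].
Sum = -12.

-12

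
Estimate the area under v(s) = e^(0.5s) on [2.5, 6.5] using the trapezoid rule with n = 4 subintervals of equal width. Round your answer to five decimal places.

45.52531

Δs = (6.5 − 2.5)/4 = 1.
v(2.5) ≈ 3.49034, v(3.5) ≈ 5.75460, v(4.5) ≈ 9.48774, v(5.5) ≈ 15.64263, v(6.5) ≈ 25.79034.
T_4 = (Δs/2)·[v(s_0) + 2v(s_1) + 2v(s_2) + 2v(s_3) + v(s_4)].
Sum ≈ 45.52531.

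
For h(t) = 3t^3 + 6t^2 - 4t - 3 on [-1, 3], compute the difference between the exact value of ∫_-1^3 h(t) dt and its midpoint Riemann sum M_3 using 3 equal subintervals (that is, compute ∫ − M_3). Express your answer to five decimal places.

Exact integral: ∫_-1^3 h(t) dt = 88.
M_3 ≈ 79.1111111.
Error ≈ 88 − 79.1111111 ≈ 8.88889.

8.88889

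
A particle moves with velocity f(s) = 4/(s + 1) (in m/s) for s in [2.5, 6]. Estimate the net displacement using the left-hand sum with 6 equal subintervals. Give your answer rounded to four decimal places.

Δs = (6 − 2.5)/6 = 7/12.
Left endpoints: 2.5, 37/12, 11/3, 4.25, 29/6, 65/12.
f(2.5) = 8/7, f(37/12) = 48/49, f(11/3) = 6/7, f(4.25) = 16/21, f(29/6) = 24/35, f(65/12) = 48/77.
Sum = Δs · [f(2.5) + f(37/12) + f(11/3) + ...].
Sum ≈ 2.9462.

2.9462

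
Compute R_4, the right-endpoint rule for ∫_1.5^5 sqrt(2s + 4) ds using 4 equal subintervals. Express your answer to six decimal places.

11.760059

Δs = (5 − 1.5)/4 = 0.875.
Right endpoints: 2.375, 3.25, 4.125, 5.
f(2.375) ≈ 2.958040, f(3.25) ≈ 3.240370, f(4.125) ≈ 3.500000, f(5) ≈ 3.741657.
Sum = Δs · [f(2.375) + f(3.25) + f(4.125) + f(5)].
Sum ≈ 11.760059.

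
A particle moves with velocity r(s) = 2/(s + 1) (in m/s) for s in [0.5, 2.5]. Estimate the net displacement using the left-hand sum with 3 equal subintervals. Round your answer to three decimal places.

Δs = (2.5 − 0.5)/3 = 2/3.
Left endpoints: 0.5, 7/6, 11/6.
r(0.5) = 4/3, r(7/6) = 12/13, r(11/6) = 12/17.
Sum = Δs · [r(0.5) + r(7/6) + r(11/6)].
Sum ≈ 1.975.

1.975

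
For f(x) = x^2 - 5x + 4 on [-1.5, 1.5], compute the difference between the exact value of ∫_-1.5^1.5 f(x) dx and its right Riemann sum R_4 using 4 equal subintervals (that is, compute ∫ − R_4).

Exact integral: ∫_-1.5^1.5 f(x) dx = 14.25.
R_4 = 8.90625.
Error = 14.25 − 8.90625 = 5.34375.

5.34375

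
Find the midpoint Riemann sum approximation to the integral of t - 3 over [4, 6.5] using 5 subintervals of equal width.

5.625

Δt = (6.5 − 4)/5 = 0.5.
Midpoints: 4.25, 4.75, 5.25, 5.75, 6.25.
f(4.25) = 1.25, f(4.75) = 1.75, f(5.25) = 2.25, f(5.75) = 2.75, f(6.25) = 3.25.
Sum = Δt · [f(4.25) + f(4.75) + f(5.25) + f(5.75) + f(6.25)].
Sum = 5.625.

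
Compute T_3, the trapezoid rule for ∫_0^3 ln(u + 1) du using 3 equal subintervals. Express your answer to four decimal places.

2.4849

Δu = (3 − 0)/3 = 1.
f(0) ≈ 0.0000, f(1) ≈ 0.6931, f(2) ≈ 1.0986, f(3) ≈ 1.3863.
T_3 = (Δu/2)·[f(u_0) + 2f(u_1) + 2f(u_2) + f(u_3)].
Sum ≈ 2.4849.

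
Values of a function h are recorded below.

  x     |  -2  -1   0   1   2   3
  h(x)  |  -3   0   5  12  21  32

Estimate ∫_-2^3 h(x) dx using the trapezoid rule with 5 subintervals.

Δx = 1.
T_5 = (1/2)·[(-3) + 2·0 + 2·5 + 2·12 + 2·21 + 32] = 52.5.

52.5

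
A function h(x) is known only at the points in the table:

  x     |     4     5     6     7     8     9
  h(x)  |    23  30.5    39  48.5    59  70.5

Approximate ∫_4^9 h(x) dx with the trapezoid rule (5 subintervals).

223.75

Δx = 1.
T_5 = (1/2)·[23 + 2·30.5 + 2·39 + 2·48.5 + 2·59 + 70.5] = 223.75.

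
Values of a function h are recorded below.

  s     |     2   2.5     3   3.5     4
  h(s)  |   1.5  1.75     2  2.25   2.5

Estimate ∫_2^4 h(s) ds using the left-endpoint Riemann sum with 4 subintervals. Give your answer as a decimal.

3.75

Δs = 0.5.
Sum = 0.5·[1.5 + 1.75 + 2 + 2.25] = 3.75.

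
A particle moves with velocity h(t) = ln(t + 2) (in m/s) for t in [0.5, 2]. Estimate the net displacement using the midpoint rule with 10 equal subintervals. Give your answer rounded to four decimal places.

Δt = (2 − 0.5)/10 = 0.15.
Midpoints: 0.575, 0.725, 0.875, 1.025, 1.175, 1.325, 1.475, 1.625, 1.775, 1.925.
h(0.575) ≈ 0.9458, h(0.725) ≈ 1.0025, h(0.875) ≈ 1.0561, h(1.025) ≈ 1.1069, h(1.175) ≈ 1.1553, h(1.325) ≈ 1.2015, h(1.475) ≈ 1.2456, h(1.625) ≈ 1.2879, h(1.775) ≈ 1.3284, h(1.925) ≈ 1.3674.
Sum = Δt · [h(0.575) + h(0.725) + h(0.875) + ...].
Sum ≈ 1.7546.

1.7546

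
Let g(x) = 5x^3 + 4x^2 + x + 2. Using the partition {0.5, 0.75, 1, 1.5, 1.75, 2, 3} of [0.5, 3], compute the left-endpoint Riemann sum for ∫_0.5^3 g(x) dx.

Subinterval widths: 0.25, 0.25, 0.5, 0.25, 0.25, 1.
Left endpoints: 0.5, 0.75, 1, 1.5, 1.75, 2.
g(0.5) = 4.125, g(0.75) = 7.109375, g(1) = 12, g(1.5) = 29.375, g(1.75) = 42.796875, g(2) = 60.
Sum = Σ Δx_i · g(x_i).
Sum = 86.8515625.

86.8515625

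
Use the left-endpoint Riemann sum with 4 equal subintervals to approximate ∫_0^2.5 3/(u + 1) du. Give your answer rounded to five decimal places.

4.51435

Δu = (2.5 − 0)/4 = 0.625.
Left endpoints: 0, 0.625, 1.25, 1.875.
f(0) = 3, f(0.625) = 24/13, f(1.25) = 4/3, f(1.875) = 24/23.
Sum = Δu · [f(0) + f(0.625) + f(1.25) + f(1.875)].
Sum ≈ 4.51435.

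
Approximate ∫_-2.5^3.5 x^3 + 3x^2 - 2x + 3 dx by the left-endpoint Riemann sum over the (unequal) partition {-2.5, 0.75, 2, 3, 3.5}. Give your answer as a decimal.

85.16796875

Subinterval widths: 3.25, 1.25, 1, 0.5.
Left endpoints: -2.5, 0.75, 2, 3.
f(-2.5) = 11.125, f(0.75) = 3.609375, f(2) = 19, f(3) = 51.
Sum = Σ Δx_i · f(x_i).
Sum = 85.16796875.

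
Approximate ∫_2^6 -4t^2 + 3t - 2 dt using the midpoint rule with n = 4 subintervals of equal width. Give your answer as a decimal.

Δt = (6 − 2)/4 = 1.
Midpoints: 2.5, 3.5, 4.5, 5.5.
f(2.5) = -19.5, f(3.5) = -40.5, f(4.5) = -69.5, f(5.5) = -106.5.
Sum = Δt · [f(2.5) + f(3.5) + f(4.5) + f(5.5)].
Sum = -236.

-236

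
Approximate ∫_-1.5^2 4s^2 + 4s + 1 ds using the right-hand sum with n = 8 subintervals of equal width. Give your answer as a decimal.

27.20703125

Δs = (2 − (-1.5))/8 = 0.4375.
Right endpoints: -1.0625, -0.625, -0.1875, 0.25, 0.6875, 1.125, 1.5625, 2.
f(-1.0625) = 1.265625, f(-0.625) = 0.0625, f(-0.1875) = 0.390625, f(0.25) = 2.25, f(0.6875) = 5.640625, f(1.125) = 10.5625, f(1.5625) = 17.015625, f(2) = 25.
Sum = Δs · [f(-1.0625) + f(-0.625) + f(-0.1875) + ...].
Sum = 27.20703125.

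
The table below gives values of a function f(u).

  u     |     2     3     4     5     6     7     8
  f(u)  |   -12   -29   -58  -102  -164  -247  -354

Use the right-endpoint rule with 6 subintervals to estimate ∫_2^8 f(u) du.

Δu = 1.
Sum = 1·[(-29) + (-58) + (-102) + (-164) + (-247) + (-354)] = -954.

-954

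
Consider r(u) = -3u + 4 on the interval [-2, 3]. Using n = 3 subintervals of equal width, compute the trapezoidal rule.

12.5

Δu = (3 − (-2))/3 = 5/3.
r(-2) = 10, r(-1/3) = 5, r(4/3) = 0, r(3) = -5.
T_3 = (Δu/2)·[r(u_0) + 2r(u_1) + 2r(u_2) + r(u_3)].
Sum = 12.5.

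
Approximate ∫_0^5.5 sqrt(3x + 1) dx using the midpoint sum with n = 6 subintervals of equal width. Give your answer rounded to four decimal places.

Δx = (5.5 − 0)/6 = 11/12.
Midpoints: 11/24, 1.375, 55/24, 77/24, 4.125, 121/24.
f(11/24) ≈ 1.5411, f(1.375) ≈ 2.2638, f(55/24) ≈ 2.8062, f(77/24) ≈ 3.2596, f(4.125) ≈ 3.6572, f(121/24) ≈ 4.0156.
Sum = Δx · [f(11/24) + f(1.375) + f(55/24) + ...].
Sum ≈ 16.0816.

16.0816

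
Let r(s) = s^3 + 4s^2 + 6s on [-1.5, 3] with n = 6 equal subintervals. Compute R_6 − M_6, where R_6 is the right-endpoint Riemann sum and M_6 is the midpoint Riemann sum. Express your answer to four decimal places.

35.5957

R_6 = 114.01171875.
M_6 ≈ 78.416016.
R_6 − M_6 ≈ 35.5957.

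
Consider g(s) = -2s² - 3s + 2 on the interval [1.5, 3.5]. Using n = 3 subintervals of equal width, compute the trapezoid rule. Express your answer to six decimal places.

-37.629630

Δs = (3.5 − 1.5)/3 = 2/3.
g(1.5) = -7, g(13/6) = -125/9, g(17/6) = -203/9, g(3.5) = -33.
T_3 = (Δs/2)·[g(s_0) + 2g(s_1) + 2g(s_2) + g(s_3)].
Sum ≈ -37.629630.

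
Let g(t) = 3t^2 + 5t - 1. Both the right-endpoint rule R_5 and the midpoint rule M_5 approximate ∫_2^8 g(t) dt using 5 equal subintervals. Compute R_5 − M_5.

R_5 = 778.32.
M_5 = 645.84.
R_5 − M_5 = 132.48.

132.48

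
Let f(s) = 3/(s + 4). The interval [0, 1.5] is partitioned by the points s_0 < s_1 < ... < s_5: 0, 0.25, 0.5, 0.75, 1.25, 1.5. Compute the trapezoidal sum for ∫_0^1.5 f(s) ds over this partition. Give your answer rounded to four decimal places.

0.9562

Subinterval widths: 0.25, 0.25, 0.25, 0.5, 0.25.
f(0) = 0.75, f(0.25) = 12/17, f(0.5) = 2/3, f(0.75) = 12/19, f(1.25) = 4/7, f(1.5) = 6/11.
On each subinterval the trapezoid contributes (Δs_i/2)·[f(s_{i-1}) + f(s_i)].
Sum ≈ 0.9562.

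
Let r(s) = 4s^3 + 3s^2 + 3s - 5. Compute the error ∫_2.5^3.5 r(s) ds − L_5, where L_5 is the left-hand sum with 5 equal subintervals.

12.74

Exact integral: ∫_2.5^3.5 r(s) ds = 142.25.
L_5 = 129.51.
Error = 142.25 − 129.51 = 12.74.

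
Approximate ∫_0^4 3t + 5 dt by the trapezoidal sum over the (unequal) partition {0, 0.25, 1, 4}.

44

Subinterval widths: 0.25, 0.75, 3.
f(0) = 5, f(0.25) = 5.75, f(1) = 8, f(4) = 17.
On each subinterval the trapezoid contributes (Δt_i/2)·[f(t_{i-1}) + f(t_i)].
Sum = 44.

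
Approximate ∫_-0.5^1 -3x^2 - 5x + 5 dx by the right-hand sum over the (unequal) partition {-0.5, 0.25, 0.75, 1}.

1.703125

Subinterval widths: 0.75, 0.5, 0.25.
Right endpoints: 0.25, 0.75, 1.
f(0.25) = 3.5625, f(0.75) = -0.4375, f(1) = -3.
Sum = Σ Δx_i · f(x_i).
Sum = 1.703125.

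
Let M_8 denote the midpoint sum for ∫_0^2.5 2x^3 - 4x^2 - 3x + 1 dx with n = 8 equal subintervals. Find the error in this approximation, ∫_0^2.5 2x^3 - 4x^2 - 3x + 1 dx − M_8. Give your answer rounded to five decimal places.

0.07121

Exact integral: ∫_0^2.5 f(x) dx ≈ -8.1770833.
M_8 ≈ -8.2482910.
Error ≈ -8.1770833 − (-8.2482910) ≈ 0.07121.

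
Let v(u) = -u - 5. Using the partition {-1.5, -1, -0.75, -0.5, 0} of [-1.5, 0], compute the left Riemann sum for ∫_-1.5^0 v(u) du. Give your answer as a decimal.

Subinterval widths: 0.5, 0.25, 0.25, 0.5.
Left endpoints: -1.5, -1, -0.75, -0.5.
v(-1.5) = -3.5, v(-1) = -4, v(-0.75) = -4.25, v(-0.5) = -4.5.
Sum = Σ Δu_i · v(u_i).
Sum = -6.0625.

-6.0625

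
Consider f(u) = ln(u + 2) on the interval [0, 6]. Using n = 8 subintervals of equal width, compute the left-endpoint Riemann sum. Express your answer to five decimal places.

8.71190

Δu = (6 − 0)/8 = 0.75.
Left endpoints: 0, 0.75, 1.5, 2.25, 3, 3.75, 4.5, 5.25.
f(0) ≈ 0.69315, f(0.75) ≈ 1.01160, f(1.5) ≈ 1.25276, f(2.25) ≈ 1.44692, f(3) ≈ 1.60944, f(3.75) ≈ 1.74920, f(4.5) ≈ 1.87180, f(5.25) ≈ 1.98100.
Sum = Δu · [f(0) + f(0.75) + f(1.5) + ...].
Sum ≈ 8.71190.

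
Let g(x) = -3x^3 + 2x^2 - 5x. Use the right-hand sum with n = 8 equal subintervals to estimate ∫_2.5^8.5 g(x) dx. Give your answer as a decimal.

-4313.53125

Δx = (8.5 − 2.5)/8 = 0.75.
Right endpoints: 3.25, 4, 4.75, 5.5, 6.25, 7, 7.75, 8.5.
g(3.25) = -98.109375, g(4) = -180, g(4.75) = -300.140625, g(5.5) = -466.125, g(6.25) = -685.546875, g(7) = -966, g(7.75) = -1315.078125, g(8.5) = -1740.375.
Sum = Δx · [g(3.25) + g(4) + g(4.75) + ...].
Sum = -4313.53125.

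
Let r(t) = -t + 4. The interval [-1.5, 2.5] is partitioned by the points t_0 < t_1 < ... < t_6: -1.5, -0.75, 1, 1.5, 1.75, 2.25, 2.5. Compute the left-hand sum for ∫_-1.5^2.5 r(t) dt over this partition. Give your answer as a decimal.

Subinterval widths: 0.75, 1.75, 0.5, 0.25, 0.5, 0.25.
Left endpoints: -1.5, -0.75, 1, 1.5, 1.75, 2.25.
r(-1.5) = 5.5, r(-0.75) = 4.75, r(1) = 3, r(1.5) = 2.5, r(1.75) = 2.25, r(2.25) = 1.75.
Sum = Σ Δt_i · r(t_i).
Sum = 16.125.

16.125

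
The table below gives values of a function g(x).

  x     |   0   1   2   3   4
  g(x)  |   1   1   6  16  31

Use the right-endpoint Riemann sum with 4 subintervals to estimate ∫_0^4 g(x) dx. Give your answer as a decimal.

54

Δx = 1.
Sum = 1·[1 + 6 + 16 + 31] = 54.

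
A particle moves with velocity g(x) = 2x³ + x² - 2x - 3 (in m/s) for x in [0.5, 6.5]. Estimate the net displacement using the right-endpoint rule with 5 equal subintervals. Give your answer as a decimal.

1303.08

Δx = (6.5 − 0.5)/5 = 1.2.
Right endpoints: 1.7, 2.9, 4.1, 5.3, 6.5.
g(1.7) = 6.316, g(2.9) = 48.388, g(4.1) = 143.452, g(5.3) = 312.244, g(6.5) = 575.5.
Sum = Δx · [g(1.7) + g(2.9) + g(4.1) + g(5.3) + g(6.5)].
Sum = 1303.08.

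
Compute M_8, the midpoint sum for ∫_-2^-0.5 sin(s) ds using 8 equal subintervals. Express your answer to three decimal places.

-1.296

Δs = (-0.5 − (-2))/8 = 0.1875.
Midpoints: -1.90625, -1.71875, -1.53125, -1.34375, -1.15625, -0.96875, -0.78125, -0.59375.
f(-1.90625) ≈ -0.944, f(-1.71875) ≈ -0.989, f(-1.53125) ≈ -0.999, f(-1.34375) ≈ -0.974, f(-1.15625) ≈ -0.915, f(-0.96875) ≈ -0.824, f(-0.78125) ≈ -0.704, f(-0.59375) ≈ -0.559.
Sum = Δs · [f(-1.90625) + f(-1.71875) + f(-1.53125) + ...].
Sum ≈ -1.296.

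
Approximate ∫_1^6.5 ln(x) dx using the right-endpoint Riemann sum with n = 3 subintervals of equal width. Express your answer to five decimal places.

8.16512

Δx = (6.5 − 1)/3 = 11/6.
Right endpoints: 17/6, 14/3, 6.5.
f(17/6) ≈ 1.04145, f(14/3) ≈ 1.54045, f(6.5) ≈ 1.87180.
Sum = Δx · [f(17/6) + f(14/3) + f(6.5)].
Sum ≈ 8.16512.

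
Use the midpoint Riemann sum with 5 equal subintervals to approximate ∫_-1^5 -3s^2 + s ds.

-111.84

Δs = (5 − (-1))/5 = 1.2.
Midpoints: -0.4, 0.8, 2, 3.2, 4.4.
f(-0.4) = -0.88, f(0.8) = -1.12, f(2) = -10, f(3.2) = -27.52, f(4.4) = -53.68.
Sum = Δs · [f(-0.4) + f(0.8) + f(2) + f(3.2) + f(4.4)].
Sum = -111.84.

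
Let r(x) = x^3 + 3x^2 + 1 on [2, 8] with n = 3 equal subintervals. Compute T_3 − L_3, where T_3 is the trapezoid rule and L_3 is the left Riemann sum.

T_3 = 1602.
L_3 = 918.
T_3 − L_3 = 684.

684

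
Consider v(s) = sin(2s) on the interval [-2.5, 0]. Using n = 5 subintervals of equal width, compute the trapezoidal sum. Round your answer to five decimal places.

Δs = (0 − (-2.5))/5 = 0.5.
v(-2.5) ≈ 0.95892, v(-2) ≈ 0.75680, v(-1.5) ≈ -0.14112, v(-1) ≈ -0.90930, v(-0.5) ≈ -0.84147, v(0) ≈ 0.00000.
T_5 = (Δs/2)·[v(s_0) + 2v(s_1) + ... + 2v(s_{4}) + v(s_5)].
Sum ≈ -0.32781.

-0.32781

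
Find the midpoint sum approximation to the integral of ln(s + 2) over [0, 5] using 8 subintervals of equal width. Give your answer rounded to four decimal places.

Δs = (5 − 0)/8 = 0.625.
Midpoints: 0.3125, 0.9375, 1.5625, 2.1875, 2.8125, 3.4375, 4.0625, 4.6875.
f(0.3125) ≈ 0.8383, f(0.9375) ≈ 1.0776, f(1.5625) ≈ 1.2705, f(2.1875) ≈ 1.4321, f(2.8125) ≈ 1.5712, f(3.4375) ≈ 1.6933, f(4.0625) ≈ 1.8021, f(4.6875) ≈ 1.9002.
Sum = Δs · [f(0.3125) + f(0.9375) + f(1.5625) + ...].
Sum ≈ 7.2408.

7.2408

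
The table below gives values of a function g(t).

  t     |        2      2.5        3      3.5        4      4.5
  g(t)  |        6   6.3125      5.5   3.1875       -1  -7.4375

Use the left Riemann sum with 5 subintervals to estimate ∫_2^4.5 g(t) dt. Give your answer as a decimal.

Δt = 0.5.
Sum = 0.5·[6 + 6.3125 + 5.5 + 3.1875 + (-1)] = 10.

10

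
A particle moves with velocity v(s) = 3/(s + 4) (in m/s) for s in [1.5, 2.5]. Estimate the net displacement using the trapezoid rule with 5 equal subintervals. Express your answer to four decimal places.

0.5013

Δs = (2.5 − 1.5)/5 = 0.2.
v(1.5) = 6/11, v(1.7) = 10/19, v(1.9) = 30/59, v(2.1) = 30/61, v(2.3) = 10/21, v(2.5) = 6/13.
T_5 = (Δs/2)·[v(s_0) + 2v(s_1) + ... + 2v(s_{4}) + v(s_5)].
Sum ≈ 0.5013.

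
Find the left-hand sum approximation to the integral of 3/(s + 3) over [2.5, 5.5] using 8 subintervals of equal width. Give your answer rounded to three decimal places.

Δs = (5.5 − 2.5)/8 = 0.375.
Left endpoints: 2.5, 2.875, 3.25, 3.625, 4, 4.375, 4.75, 5.125.
f(2.5) = 6/11, f(2.875) = 24/47, f(3.25) = 0.48, f(3.625) = 24/53, f(4) = 3/7, f(4.375) = 24/59, f(4.75) = 12/31, f(5.125) = 24/65.
Sum = Δs · [f(2.5) + f(2.875) + f(3.25) + ...].
Sum ≈ 1.343.

1.343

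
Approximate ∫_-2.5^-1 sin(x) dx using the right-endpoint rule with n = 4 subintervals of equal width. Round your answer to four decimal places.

-1.3713

Δx = (-1 − (-2.5))/4 = 0.375.
Right endpoints: -2.125, -1.75, -1.375, -1.
f(-2.125) ≈ -0.8503, f(-1.75) ≈ -0.9840, f(-1.375) ≈ -0.9809, f(-1) ≈ -0.8415.
Sum = Δx · [f(-2.125) + f(-1.75) + f(-1.375) + f(-1)].
Sum ≈ -1.3713.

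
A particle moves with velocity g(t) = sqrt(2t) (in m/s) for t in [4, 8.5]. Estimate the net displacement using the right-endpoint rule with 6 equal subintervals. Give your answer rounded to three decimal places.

16.302

Δt = (8.5 − 4)/6 = 0.75.
Right endpoints: 4.75, 5.5, 6.25, 7, 7.75, 8.5.
g(4.75) ≈ 3.082, g(5.5) ≈ 3.317, g(6.25) ≈ 3.536, g(7) ≈ 3.742, g(7.75) ≈ 3.937, g(8.5) ≈ 4.123.
Sum = Δt · [g(4.75) + g(5.5) + g(6.25) + ...].
Sum ≈ 16.302.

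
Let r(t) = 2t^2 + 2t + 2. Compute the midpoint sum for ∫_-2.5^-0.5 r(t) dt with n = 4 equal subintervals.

Δt = (-0.5 − (-2.5))/4 = 0.5.
Midpoints: -2.25, -1.75, -1.25, -0.75.
r(-2.25) = 7.625, r(-1.75) = 4.625, r(-1.25) = 2.625, r(-0.75) = 1.625.
Sum = Δt · [r(-2.25) + r(-1.75) + r(-1.25) + r(-0.75)].
Sum = 8.25.

8.25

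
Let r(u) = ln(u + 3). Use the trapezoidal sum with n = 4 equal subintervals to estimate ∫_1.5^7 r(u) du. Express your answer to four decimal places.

Δu = (7 − 1.5)/4 = 1.375.
r(1.5) ≈ 1.5041, r(2.875) ≈ 1.7707, r(4.25) ≈ 1.9810, r(5.625) ≈ 2.1547, r(7) ≈ 2.3026.
T_4 = (Δu/2)·[r(u_0) + 2r(u_1) + 2r(u_2) + 2r(u_3) + r(u_4)].
Sum ≈ 10.7383.

10.7383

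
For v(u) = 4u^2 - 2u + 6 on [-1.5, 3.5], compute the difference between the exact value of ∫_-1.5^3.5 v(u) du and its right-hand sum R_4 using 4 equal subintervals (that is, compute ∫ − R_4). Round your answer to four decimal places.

-23.9583

Exact integral: ∫_-1.5^3.5 v(u) du ≈ 81.666667.
R_4 = 105.625.
Error ≈ 81.666667 − 105.625 ≈ -23.9583.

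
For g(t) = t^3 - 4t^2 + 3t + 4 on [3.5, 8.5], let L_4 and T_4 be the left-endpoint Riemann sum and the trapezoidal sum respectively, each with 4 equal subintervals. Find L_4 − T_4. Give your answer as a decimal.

L_4 = 417.65625.
T_4 = 634.0625.
L_4 − T_4 = -216.40625.

-216.40625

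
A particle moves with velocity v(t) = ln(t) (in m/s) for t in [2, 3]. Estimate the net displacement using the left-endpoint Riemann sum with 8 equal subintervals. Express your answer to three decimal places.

Δt = (3 − 2)/8 = 0.125.
Left endpoints: 2, 2.125, 2.25, 2.375, 2.5, 2.625, 2.75, 2.875.
v(2) ≈ 0.693, v(2.125) ≈ 0.754, v(2.25) ≈ 0.811, v(2.375) ≈ 0.865, v(2.5) ≈ 0.916, v(2.625) ≈ 0.965, v(2.75) ≈ 1.012, v(2.875) ≈ 1.056.
Sum = Δt · [v(2) + v(2.125) + v(2.25) + ...].
Sum ≈ 0.884.

0.884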